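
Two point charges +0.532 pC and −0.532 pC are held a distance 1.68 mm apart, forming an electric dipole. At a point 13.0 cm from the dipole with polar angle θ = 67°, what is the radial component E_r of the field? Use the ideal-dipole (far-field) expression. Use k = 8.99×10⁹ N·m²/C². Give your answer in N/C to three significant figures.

E_r ≈ 0.00286 N/C

Dipole moment p = qd = (5.32×10⁻¹³ C)(0.00168 m) = 8.938×10⁻¹⁶ C·m.
For a dipole, E_r = (2kp cosθ)/r³.
kp/r³ = (8.99×10⁹)(8.938×10⁻¹⁶)/(0.130)³ = 0.003657 N/C.
E_r = 2·0.003657·cos67° = 0.002858 N/C.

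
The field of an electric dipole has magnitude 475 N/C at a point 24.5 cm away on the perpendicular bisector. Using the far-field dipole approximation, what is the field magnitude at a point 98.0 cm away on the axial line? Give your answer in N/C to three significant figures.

Dipole fields scale as 1/r³ in the far field.
The axial field is twice the equatorial field at the same r, so the geometry factor is 2/1.
E₂ = E₁ · (2/1) · (r₁/r₂)³ = 475 · 2 · (24.5/98.0)³.
(r₁/r₂)³ = (0.25)³ = 0.01562.
E₂ ≈ 14.84 N/C.

E ≈ 14.8 N/C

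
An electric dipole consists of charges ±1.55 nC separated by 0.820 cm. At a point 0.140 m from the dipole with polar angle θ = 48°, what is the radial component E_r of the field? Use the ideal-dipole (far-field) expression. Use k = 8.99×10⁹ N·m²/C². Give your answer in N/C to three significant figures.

E_r ≈ 55.7 N/C

Dipole moment p = qd = (1.55×10⁻⁹ C)(0.00820 m) = 1.271×10⁻¹¹ C·m.
For a dipole, E_r = (2kp cosθ)/r³.
kp/r³ = (8.99×10⁹)(1.271×10⁻¹¹)/(0.140)³ = 41.64 N/C.
E_r = 2·41.64·cos48° = 55.73 N/C.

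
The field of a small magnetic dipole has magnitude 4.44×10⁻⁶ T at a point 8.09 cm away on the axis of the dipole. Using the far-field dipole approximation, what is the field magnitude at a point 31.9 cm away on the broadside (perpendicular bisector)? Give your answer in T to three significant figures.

B ≈ 3.62×10⁻⁸ T

Dipole fields scale as 1/r³ in the far field.
The axial field is twice the equatorial field at the same r, so the geometry factor is 1/2.
B₂ = B₁ · (1/2) · (r₁/r₂)³ = 4.44×10⁻⁶ · 0.5 · (8.09/31.9)³.
(r₁/r₂)³ = (0.2536)³ = 0.01631.
B₂ ≈ 3.621×10⁻⁸ T.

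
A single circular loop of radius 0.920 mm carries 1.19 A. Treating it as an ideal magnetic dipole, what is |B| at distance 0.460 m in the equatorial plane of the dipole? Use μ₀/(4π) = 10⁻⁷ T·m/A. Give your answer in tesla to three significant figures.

Magnetic moment m = IA = Iπa² = (1.19)·π·(9.20×10⁻⁴)² = 3.164×10⁻⁶ A·m².
In the equatorial plane B = (μ₀/4π)·m/r³ (half the axial value).
B = (10⁻⁷)·(3.164×10⁻⁶) / (0.460)³ = 3.251×10⁻¹² T.

B ≈ 3.25×10⁻¹² T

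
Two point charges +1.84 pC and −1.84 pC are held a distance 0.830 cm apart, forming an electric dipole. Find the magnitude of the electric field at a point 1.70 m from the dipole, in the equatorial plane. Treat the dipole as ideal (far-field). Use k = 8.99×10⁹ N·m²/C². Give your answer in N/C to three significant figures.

E ≈ 2.79×10⁻⁵ N/C

Dipole moment p = qd = (1.84×10⁻¹² C)(0.00830 m) = 1.527×10⁻¹⁴ C·m.
On the perpendicular bisector E = kp/r³ (half the axial value at the same distance).
E = (8.99×10⁹)(1.527×10⁻¹⁴) / (1.70)³ = 2.794×10⁻⁵ N/C.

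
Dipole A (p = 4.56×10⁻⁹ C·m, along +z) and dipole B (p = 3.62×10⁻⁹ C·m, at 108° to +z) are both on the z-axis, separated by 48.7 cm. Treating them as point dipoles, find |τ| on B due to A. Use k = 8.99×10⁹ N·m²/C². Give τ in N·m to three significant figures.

τ ≈ 2.44×10⁻⁶ N·m

The second dipole sits on the axis of the first, so the field there is axial: E₁ = 2kp₁/r³ along +z.
E₁ = 2(8.99×10⁹)(4.56×10⁻⁹)/(0.487)³ = 709.9 N/C.
Torque on the second dipole: τ = p₂ E₁ sinθ.
τ = (3.62×10⁻⁹)(709.9)·sin108° = 2.444×10⁻⁶ N·m.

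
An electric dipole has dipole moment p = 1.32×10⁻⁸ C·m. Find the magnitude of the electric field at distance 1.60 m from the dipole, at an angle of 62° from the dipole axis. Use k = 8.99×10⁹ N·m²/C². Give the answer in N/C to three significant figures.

At angle θ the dipole field magnitude is E = (kp/r³)·√(1 + 3cos²θ).
kp/r³ = (8.99×10⁹)(1.32×10⁻⁸) / (1.60)³ = 28.97 N/C.
√(1 + 3cos²62°) = √(1 + 3·0.2204) = √1.6612 ≈ 1.2889.
E ≈ 28.97 × 1.289 = 37.34 N/C.

E ≈ 37.3 N/C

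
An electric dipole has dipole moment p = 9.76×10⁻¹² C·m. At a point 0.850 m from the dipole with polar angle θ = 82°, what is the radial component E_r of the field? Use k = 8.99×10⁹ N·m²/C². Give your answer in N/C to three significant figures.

E_r ≈ 0.0398 N/C

For a dipole, E_r = (2kp cosθ)/r³.
kp/r³ = (8.99×10⁹)(9.76×10⁻¹²)/(0.850)³ = 0.1429 N/C.
E_r = 2·0.1429·cos82° = 0.03977 N/C.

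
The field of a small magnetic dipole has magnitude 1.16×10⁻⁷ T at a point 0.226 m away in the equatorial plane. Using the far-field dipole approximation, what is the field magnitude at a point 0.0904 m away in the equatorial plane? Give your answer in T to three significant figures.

B ≈ 1.81×10⁻⁶ T

Dipole fields scale as 1/r³ in the far field; the geometry is the same at both points.
B₂ = B₁ · (r₁/r₂)³ = 1.16×10⁻⁷ · (0.226/0.0904)³.
(r₁/r₂)³ = (2.5)³ = 15.63.
B₂ ≈ 1.813×10⁻⁶ T.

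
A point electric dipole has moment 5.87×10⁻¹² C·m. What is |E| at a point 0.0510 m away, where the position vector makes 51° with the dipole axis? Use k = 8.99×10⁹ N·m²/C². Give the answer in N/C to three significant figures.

At angle θ the dipole field magnitude is E = (kp/r³)·√(1 + 3cos²θ).
kp/r³ = (8.99×10⁹)(5.87×10⁻¹²) / (0.0510)³ = 397.8 N/C.
√(1 + 3cos²51°) = √(1 + 3·0.3960) = √2.1881 ≈ 1.4792.
E ≈ 397.8 × 1.479 = 588.5 N/C.

E ≈ 588 N/C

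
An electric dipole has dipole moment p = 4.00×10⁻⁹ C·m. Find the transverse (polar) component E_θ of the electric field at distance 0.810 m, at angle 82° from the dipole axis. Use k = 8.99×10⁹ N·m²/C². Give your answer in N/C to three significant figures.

E_θ ≈ 67.0 N/C

For a dipole, E_θ = (kp sinθ)/r³.
kp/r³ = (8.99×10⁹)(4.00×10⁻⁹)/(0.810)³ = 67.67 N/C.
E_θ = 67.67·sin82° = 67.01 N/C.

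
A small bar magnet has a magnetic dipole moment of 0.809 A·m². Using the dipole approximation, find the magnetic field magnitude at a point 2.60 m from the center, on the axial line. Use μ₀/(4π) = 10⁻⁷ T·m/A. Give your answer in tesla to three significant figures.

On axis B = (μ₀/4π)·2m/r³.
B = 2·(10⁻⁷)·(0.809) / (2.60)³ = 9.206×10⁻⁹ T.

B ≈ 9.21×10⁻⁹ T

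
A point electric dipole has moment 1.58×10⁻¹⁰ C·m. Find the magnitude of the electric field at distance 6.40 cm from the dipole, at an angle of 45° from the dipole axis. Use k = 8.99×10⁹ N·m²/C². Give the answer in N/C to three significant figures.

E ≈ 8570 N/C

At angle θ the dipole field magnitude is E = (kp/r³)·√(1 + 3cos²θ).
kp/r³ = (8.99×10⁹)(1.58×10⁻¹⁰) / (0.0640)³ = 5418 N/C.
√(1 + 3cos²45°) = √(1 + 3·0.5000) = √2.5000 ≈ 1.5811.
E ≈ 5418 × 1.581 = 8567 N/C.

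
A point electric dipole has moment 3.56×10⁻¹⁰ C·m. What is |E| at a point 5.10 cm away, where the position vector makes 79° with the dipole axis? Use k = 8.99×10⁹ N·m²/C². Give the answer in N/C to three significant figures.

At angle θ the dipole field magnitude is E = (kp/r³)·√(1 + 3cos²θ).
kp/r³ = (8.99×10⁹)(3.56×10⁻¹⁰) / (0.0510)³ = 2.413×10⁴ N/C.
√(1 + 3cos²79°) = √(1 + 3·0.0364) = √1.1092 ≈ 1.0532.
E ≈ 2.413×10⁴ × 1.053 = 2.541×10⁴ N/C.

E ≈ 2.54×10⁴ N/C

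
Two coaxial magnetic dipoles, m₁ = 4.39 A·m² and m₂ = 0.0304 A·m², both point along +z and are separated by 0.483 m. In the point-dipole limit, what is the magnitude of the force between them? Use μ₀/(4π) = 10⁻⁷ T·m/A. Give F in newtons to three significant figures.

On-axis B of dipole 1: B = (μ₀/4π)·2m₁/r³. Force on dipole 2: F = m₂·dB/dr.
dB/dr = −(μ₀/4π)·6m₁/r⁴, so |F| = (μ₀/4π)·6m₁m₂/r⁴.
F = 6(10⁻⁷)(4.39)(0.0304)/(0.483)⁴ = 1.471×10⁻⁶ N.

F ≈ 1.47×10⁻⁶ N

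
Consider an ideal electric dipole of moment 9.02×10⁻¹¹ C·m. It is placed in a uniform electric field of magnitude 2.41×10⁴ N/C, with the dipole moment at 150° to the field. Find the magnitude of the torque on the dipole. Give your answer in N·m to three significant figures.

τ ≈ 1.09×10⁻⁶ N·m

Torque on an electric dipole: τ = pE sinθ.
τ = (9.02×10⁻¹¹)(2.41×10⁴)·sin150° = 1.087×10⁻⁶ N·m.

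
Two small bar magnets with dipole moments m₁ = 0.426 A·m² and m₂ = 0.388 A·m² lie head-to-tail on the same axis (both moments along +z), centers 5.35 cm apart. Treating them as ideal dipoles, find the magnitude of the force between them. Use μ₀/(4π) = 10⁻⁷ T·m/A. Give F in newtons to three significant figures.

F ≈ 0.0121 N

On-axis B of dipole 1: B = (μ₀/4π)·2m₁/r³. Force on dipole 2: F = m₂·dB/dr.
dB/dr = −(μ₀/4π)·6m₁/r⁴, so |F| = (μ₀/4π)·6m₁m₂/r⁴.
F = 6(10⁻⁷)(0.426)(0.388)/(0.0535)⁴ = 0.01211 N.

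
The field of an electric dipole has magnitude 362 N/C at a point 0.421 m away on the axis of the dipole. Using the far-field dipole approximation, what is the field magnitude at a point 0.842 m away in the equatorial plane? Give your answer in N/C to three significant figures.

E ≈ 22.6 N/C

Dipole fields scale as 1/r³ in the far field.
The axial field is twice the equatorial field at the same r, so the geometry factor is 1/2.
E₂ = E₁ · (1/2) · (r₁/r₂)³ = 362 · 0.5 · (0.421/0.842)³.
(r₁/r₂)³ = (0.5)³ = 0.125.
E₂ ≈ 22.62 N/C.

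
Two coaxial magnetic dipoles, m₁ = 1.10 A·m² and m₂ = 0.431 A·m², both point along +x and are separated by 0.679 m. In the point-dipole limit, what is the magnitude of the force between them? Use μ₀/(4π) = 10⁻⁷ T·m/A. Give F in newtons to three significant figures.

F ≈ 1.34×10⁻⁶ N

On-axis B of dipole 1: B = (μ₀/4π)·2m₁/r³. Force on dipole 2: F = m₂·dB/dr.
dB/dr = −(μ₀/4π)·6m₁/r⁴, so |F| = (μ₀/4π)·6m₁m₂/r⁴.
F = 6(10⁻⁷)(1.10)(0.431)/(0.679)⁴ = 1.338×10⁻⁶ N.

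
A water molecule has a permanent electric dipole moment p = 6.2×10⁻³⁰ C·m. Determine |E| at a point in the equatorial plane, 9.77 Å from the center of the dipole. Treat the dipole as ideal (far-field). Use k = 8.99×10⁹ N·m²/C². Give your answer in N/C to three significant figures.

E ≈ 5.98×10⁷ N/C

On the perpendicular bisector E = kp/r³ (half the axial value at the same distance).
E = (8.99×10⁹)(6.20×10⁻³⁰) / (9.77×10⁻¹⁰)³ = 5.977×10⁷ N/C.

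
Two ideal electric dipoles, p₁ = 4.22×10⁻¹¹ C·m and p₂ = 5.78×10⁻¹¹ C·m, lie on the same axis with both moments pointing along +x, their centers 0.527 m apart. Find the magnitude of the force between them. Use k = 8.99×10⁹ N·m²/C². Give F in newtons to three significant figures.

F ≈ 1.71×10⁻⁹ N

On-axis field of dipole 1 at distance r: E = 2kp₁/r³. Force on dipole 2 is F = p₂·dE/dr (gradient along axis).
dE/dr = −6kp₁/r⁴, so |F| = 6kp₁p₂/r⁴ (attractive for aligned moments).
F = 6(8.99×10⁹)(4.22×10⁻¹¹)(5.78×10⁻¹¹)/(0.527)⁴ = 1.706×10⁻⁹ N.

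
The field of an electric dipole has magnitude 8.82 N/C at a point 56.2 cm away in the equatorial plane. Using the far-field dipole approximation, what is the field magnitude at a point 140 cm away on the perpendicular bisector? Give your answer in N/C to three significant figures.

E ≈ 0.571 N/C

Dipole fields scale as 1/r³ in the far field; the geometry is the same at both points.
E₂ = E₁ · (r₁/r₂)³ = 8.82 · (56.2/140)³.
(r₁/r₂)³ = (0.4014)³ = 0.06469.
E₂ ≈ 0.5705 N/C.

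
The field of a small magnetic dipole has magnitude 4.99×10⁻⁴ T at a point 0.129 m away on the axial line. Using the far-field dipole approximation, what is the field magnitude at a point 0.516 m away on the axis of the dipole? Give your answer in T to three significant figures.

B ≈ 7.80×10⁻⁶ T

Dipole fields scale as 1/r³ in the far field; the geometry is the same at both points.
B₂ = B₁ · (r₁/r₂)³ = 4.99×10⁻⁴ · (0.129/0.516)³.
(r₁/r₂)³ = (0.25)³ = 0.01562.
B₂ ≈ 7.797×10⁻⁶ T.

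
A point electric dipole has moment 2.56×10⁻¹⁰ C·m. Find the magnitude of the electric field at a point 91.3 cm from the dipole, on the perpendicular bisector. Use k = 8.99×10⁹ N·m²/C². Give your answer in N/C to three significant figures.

E ≈ 3.02 N/C

In the equatorial plane E = kp/r³.
E = (8.99×10⁹)(2.56×10⁻¹⁰) / (0.913)³ = 3.024 N/C.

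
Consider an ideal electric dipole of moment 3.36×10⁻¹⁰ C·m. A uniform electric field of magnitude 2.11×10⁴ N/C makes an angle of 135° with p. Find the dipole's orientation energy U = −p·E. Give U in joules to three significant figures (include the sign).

U = −p·E = −pE cosθ.
U = −(3.36×10⁻¹⁰)(2.11×10⁴)·cos135° = 5.013×10⁻⁶ J.

U ≈ 5.01×10⁻⁶ J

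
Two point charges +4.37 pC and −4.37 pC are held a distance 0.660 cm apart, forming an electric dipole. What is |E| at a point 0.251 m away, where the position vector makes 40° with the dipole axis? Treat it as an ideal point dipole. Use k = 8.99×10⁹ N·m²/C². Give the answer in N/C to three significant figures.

Dipole moment p = qd = (4.37×10⁻¹² C)(0.00660 m) = 2.884×10⁻¹⁴ C·m.
At angle θ the dipole field magnitude is E = (kp/r³)·√(1 + 3cos²θ).
kp/r³ = (8.99×10⁹)(2.884×10⁻¹⁴) / (0.251)³ = 0.01640 N/C.
√(1 + 3cos²40°) = √(1 + 3·0.5868) = √2.7605 ≈ 1.6615.
E ≈ 0.01640 × 1.661 = 0.02724 N/C.

E ≈ 0.0272 N/C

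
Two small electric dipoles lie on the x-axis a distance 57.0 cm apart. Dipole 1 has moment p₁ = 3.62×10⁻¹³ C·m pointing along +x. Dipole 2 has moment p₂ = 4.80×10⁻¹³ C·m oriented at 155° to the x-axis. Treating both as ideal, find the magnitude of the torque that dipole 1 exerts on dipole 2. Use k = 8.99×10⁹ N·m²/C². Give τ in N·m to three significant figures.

τ ≈ 7.13×10⁻¹⁵ N·m

The second dipole sits on the axis of the first, so the field there is axial: E₁ = 2kp₁/r³ along +x.
E₁ = 2(8.99×10⁹)(3.62×10⁻¹³)/(0.570)³ = 0.03515 N/C.
Torque on the second dipole: τ = p₂ E₁ sinθ.
τ = (4.80×10⁻¹³)(0.03515)·sin155° = 7.130×10⁻¹⁵ N·m.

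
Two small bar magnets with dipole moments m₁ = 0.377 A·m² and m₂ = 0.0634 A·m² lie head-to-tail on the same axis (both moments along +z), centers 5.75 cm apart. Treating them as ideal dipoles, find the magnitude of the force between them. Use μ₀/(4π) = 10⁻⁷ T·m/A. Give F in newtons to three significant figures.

On-axis B of dipole 1: B = (μ₀/4π)·2m₁/r³. Force on dipole 2: F = m₂·dB/dr.
dB/dr = −(μ₀/4π)·6m₁/r⁴, so |F| = (μ₀/4π)·6m₁m₂/r⁴.
F = 6(10⁻⁷)(0.377)(0.0634)/(0.0575)⁴ = 0.001312 N.

F ≈ 0.00131 N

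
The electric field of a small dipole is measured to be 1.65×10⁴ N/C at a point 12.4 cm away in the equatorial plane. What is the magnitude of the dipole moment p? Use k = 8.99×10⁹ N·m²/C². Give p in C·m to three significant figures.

p ≈ 3.50×10⁻⁹ C·m

In the equatorial plane E = kp/r³, so p = Er³/(k).
p = (1.65×10⁴)·(0.124)³ / (8.99×10⁹) = 3.499×10⁻⁹ C·m.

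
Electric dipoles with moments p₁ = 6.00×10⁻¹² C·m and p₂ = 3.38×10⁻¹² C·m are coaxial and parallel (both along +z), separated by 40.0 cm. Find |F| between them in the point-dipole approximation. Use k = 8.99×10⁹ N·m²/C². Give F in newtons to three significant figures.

F ≈ 4.27×10⁻¹¹ N

On-axis field of dipole 1 at distance r: E = 2kp₁/r³. Force on dipole 2 is F = p₂·dE/dr (gradient along axis).
dE/dr = −6kp₁/r⁴, so |F| = 6kp₁p₂/r⁴ (attractive for aligned moments).
F = 6(8.99×10⁹)(6.00×10⁻¹²)(3.38×10⁻¹²)/(0.400)⁴ = 4.273×10⁻¹¹ N.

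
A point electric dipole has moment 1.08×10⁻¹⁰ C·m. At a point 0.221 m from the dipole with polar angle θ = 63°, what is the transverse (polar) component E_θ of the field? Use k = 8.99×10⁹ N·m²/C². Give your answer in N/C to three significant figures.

For a dipole, E_θ = (kp sinθ)/r³.
kp/r³ = (8.99×10⁹)(1.08×10⁻¹⁰)/(0.221)³ = 89.95 N/C.
E_θ = 89.95·sin63° = 80.15 N/C.

E_θ ≈ 80.1 N/C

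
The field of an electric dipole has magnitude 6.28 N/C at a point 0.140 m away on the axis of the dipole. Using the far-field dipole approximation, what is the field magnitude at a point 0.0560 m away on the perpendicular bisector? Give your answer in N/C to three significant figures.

Dipole fields scale as 1/r³ in the far field.
The axial field is twice the equatorial field at the same r, so the geometry factor is 1/2.
E₂ = E₁ · (1/2) · (r₁/r₂)³ = 6.28 · 0.5 · (0.140/0.0560)³.
(r₁/r₂)³ = (2.5)³ = 15.62.
E₂ ≈ 49.06 N/C.

E ≈ 49.1 N/C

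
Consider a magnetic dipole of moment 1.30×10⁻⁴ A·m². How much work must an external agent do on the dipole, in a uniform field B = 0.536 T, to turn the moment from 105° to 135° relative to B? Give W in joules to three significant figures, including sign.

W_ext = ΔU = −mB cosθ₂ + mB cosθ₁ = mB(cosθ₁ − cosθ₂).
W = (1.30×10⁻⁴)(0.536)·(cos105° − cos135°) = (6.968×10⁻⁵)·(+0.4483) = 3.124×10⁻⁵ J.

W ≈ 3.12×10⁻⁵ J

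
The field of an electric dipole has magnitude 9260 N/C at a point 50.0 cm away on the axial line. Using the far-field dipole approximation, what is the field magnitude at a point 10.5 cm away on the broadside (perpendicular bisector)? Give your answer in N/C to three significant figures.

Dipole fields scale as 1/r³ in the far field.
The axial field is twice the equatorial field at the same r, so the geometry factor is 1/2.
E₂ = E₁ · (1/2) · (r₁/r₂)³ = 9260 · 0.5 · (50.0/10.5)³.
(r₁/r₂)³ = (4.762)³ = 108.
E₂ ≈ 4.999×10⁵ N/C.

E ≈ 5.00×10⁵ N/C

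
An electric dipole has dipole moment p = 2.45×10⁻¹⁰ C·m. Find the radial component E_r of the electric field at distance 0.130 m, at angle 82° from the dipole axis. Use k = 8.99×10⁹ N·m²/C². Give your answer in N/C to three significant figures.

For a dipole, E_r = (2kp cosθ)/r³.
kp/r³ = (8.99×10⁹)(2.45×10⁻¹⁰)/(0.130)³ = 1003 N/C.
E_r = 2·1003·cos82° = 279.0 N/C.

E_r ≈ 279 N/C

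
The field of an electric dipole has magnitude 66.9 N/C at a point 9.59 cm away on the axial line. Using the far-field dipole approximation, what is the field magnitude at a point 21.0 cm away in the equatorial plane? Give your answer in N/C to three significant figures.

Dipole fields scale as 1/r³ in the far field.
The axial field is twice the equatorial field at the same r, so the geometry factor is 1/2.
E₂ = E₁ · (1/2) · (r₁/r₂)³ = 66.9 · 0.5 · (9.59/21.0)³.
(r₁/r₂)³ = (0.4567)³ = 0.09524.
E₂ ≈ 3.186 N/C.

E ≈ 3.19 N/C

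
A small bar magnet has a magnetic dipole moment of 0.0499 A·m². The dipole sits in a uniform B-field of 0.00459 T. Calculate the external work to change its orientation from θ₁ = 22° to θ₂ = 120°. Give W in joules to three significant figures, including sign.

W ≈ 3.27×10⁻⁴ J

W_ext = ΔU = −mB cosθ₂ + mB cosθ₁ = mB(cosθ₁ − cosθ₂).
W = (0.0499)(0.00459)·(cos22° − cos120°) = (2.290×10⁻⁴)·(+1.4272) = 3.269×10⁻⁴ J.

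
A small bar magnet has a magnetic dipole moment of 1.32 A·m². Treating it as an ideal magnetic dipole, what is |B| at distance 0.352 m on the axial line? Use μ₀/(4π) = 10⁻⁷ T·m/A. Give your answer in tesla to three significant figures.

On axis B = (μ₀/4π)·2m/r³.
B = 2·(10⁻⁷)·(1.32) / (0.352)³ = 6.053×10⁻⁶ T.

B ≈ 6.05×10⁻⁶ T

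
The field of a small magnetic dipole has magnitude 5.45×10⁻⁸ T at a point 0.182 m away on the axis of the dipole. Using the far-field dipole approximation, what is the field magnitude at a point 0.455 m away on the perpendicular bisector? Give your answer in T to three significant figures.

B ≈ 1.74×10⁻⁹ T

Dipole fields scale as 1/r³ in the far field.
The axial field is twice the equatorial field at the same r, so the geometry factor is 1/2.
B₂ = B₁ · (1/2) · (r₁/r₂)³ = 5.45×10⁻⁸ · 0.5 · (0.182/0.455)³.
(r₁/r₂)³ = (0.4)³ = 0.064.
B₂ ≈ 1.744×10⁻⁹ T.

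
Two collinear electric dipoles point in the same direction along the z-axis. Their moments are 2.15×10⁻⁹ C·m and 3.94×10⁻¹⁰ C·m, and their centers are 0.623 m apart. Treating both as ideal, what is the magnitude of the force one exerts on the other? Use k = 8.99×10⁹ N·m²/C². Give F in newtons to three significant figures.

F ≈ 3.03×10⁻⁷ N

On-axis field of dipole 1 at distance r: E = 2kp₁/r³. Force on dipole 2 is F = p₂·dE/dr (gradient along axis).
dE/dr = −6kp₁/r⁴, so |F| = 6kp₁p₂/r⁴ (attractive for aligned moments).
F = 6(8.99×10⁹)(2.15×10⁻⁹)(3.94×10⁻¹⁰)/(0.623)⁴ = 3.033×10⁻⁷ N.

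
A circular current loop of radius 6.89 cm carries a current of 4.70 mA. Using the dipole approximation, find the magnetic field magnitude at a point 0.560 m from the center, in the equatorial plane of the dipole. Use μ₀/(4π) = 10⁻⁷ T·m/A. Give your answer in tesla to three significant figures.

B ≈ 3.99×10⁻¹¹ T

Magnetic moment m = IA = Iπa² = (0.00470)·π·(0.0689)² = 7.009×10⁻⁵ A·m².
In the equatorial plane B = (μ₀/4π)·m/r³ (half the axial value).
B = (10⁻⁷)·(7.009×10⁻⁵) / (0.560)³ = 3.991×10⁻¹¹ T.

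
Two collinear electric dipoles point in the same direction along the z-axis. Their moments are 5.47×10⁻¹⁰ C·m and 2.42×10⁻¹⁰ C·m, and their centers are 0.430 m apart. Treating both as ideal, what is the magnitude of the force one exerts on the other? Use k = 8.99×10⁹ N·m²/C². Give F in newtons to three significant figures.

On-axis field of dipole 1 at distance r: E = 2kp₁/r³. Force on dipole 2 is F = p₂·dE/dr (gradient along axis).
dE/dr = −6kp₁/r⁴, so |F| = 6kp₁p₂/r⁴ (attractive for aligned moments).
F = 6(8.99×10⁹)(5.47×10⁻¹⁰)(2.42×10⁻¹⁰)/(0.430)⁴ = 2.089×10⁻⁷ N.

F ≈ 2.09×10⁻⁷ N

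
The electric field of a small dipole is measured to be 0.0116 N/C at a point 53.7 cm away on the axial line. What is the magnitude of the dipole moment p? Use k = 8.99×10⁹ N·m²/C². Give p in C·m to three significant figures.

p ≈ 9.99×10⁻¹⁴ C·m

On axis E = 2kp/r³, so p = Er³/(2k).
p = (0.0116)·(0.537)³ / (2·8.99×10⁹) = 9.991×10⁻¹⁴ C·m.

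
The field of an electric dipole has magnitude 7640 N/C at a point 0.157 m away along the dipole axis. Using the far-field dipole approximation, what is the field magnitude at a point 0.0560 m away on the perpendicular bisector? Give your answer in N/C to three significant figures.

E ≈ 8.42×10⁴ N/C

Dipole fields scale as 1/r³ in the far field.
The axial field is twice the equatorial field at the same r, so the geometry factor is 1/2.
E₂ = E₁ · (1/2) · (r₁/r₂)³ = 7640 · 0.5 · (0.157/0.0560)³.
(r₁/r₂)³ = (2.804)³ = 22.04.
E₂ ≈ 8.418×10⁴ N/C.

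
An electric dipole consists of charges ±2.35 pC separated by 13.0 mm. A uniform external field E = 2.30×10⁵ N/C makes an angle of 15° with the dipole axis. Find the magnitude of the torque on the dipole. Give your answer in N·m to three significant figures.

Dipole moment p = qd = (2.35×10⁻¹² C)(0.0130 m) = 3.055×10⁻¹⁴ C·m.
Torque on an electric dipole: τ = pE sinθ.
τ = (3.055×10⁻¹⁴)(2.30×10⁵)·sin15° = 1.819×10⁻⁹ N·m.

τ ≈ 1.82×10⁻⁹ N·m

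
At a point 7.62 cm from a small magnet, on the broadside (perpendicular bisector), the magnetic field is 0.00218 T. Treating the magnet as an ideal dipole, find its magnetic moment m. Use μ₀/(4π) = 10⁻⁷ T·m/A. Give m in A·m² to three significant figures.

In the equatorial plane B = (μ₀/4π)·m/r³, so m = Br³·4π/(μ₀).
m = (0.00218)·(0.0762)³ / (10⁻⁷) = 9.645 A·m².

m ≈ 9.65 A·m²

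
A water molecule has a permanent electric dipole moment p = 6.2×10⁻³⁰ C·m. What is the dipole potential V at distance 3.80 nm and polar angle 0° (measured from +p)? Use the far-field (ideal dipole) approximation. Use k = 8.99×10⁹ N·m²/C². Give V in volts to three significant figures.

V ≈ 0.00386 V

The dipole potential is V = kp cosθ / r².
V = (8.99×10⁹)(6.20×10⁻³⁰)·cos0° / (3.80×10⁻⁹)² = 0.003860 V.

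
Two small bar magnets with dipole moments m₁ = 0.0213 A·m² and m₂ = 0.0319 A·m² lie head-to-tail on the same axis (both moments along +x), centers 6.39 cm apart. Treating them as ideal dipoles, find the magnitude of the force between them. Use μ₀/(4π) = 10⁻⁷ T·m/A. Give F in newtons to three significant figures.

On-axis B of dipole 1: B = (μ₀/4π)·2m₁/r³. Force on dipole 2: F = m₂·dB/dr.
dB/dr = −(μ₀/4π)·6m₁/r⁴, so |F| = (μ₀/4π)·6m₁m₂/r⁴.
F = 6(10⁻⁷)(0.0213)(0.0319)/(0.0639)⁴ = 2.445×10⁻⁵ N.

F ≈ 2.45×10⁻⁵ N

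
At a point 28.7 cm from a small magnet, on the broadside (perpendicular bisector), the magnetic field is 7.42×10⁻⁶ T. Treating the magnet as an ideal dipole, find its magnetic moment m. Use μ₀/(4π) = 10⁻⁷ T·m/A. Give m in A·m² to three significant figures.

m ≈ 1.75 A·m²

In the equatorial plane B = (μ₀/4π)·m/r³, so m = Br³·4π/(μ₀).
m = (7.42×10⁻⁶)·(0.287)³ / (10⁻⁷) = 1.754 A·m².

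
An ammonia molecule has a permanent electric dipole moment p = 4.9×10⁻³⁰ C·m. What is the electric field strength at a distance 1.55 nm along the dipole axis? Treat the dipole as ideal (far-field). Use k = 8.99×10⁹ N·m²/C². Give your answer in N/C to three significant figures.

E ≈ 2.37×10⁷ N/C

On the dipole axis E = 2kp/r³.
E = 2·(8.99×10⁹)(4.90×10⁻³⁰) / (1.55×10⁻⁹)³ = 2.366×10⁷ N/C.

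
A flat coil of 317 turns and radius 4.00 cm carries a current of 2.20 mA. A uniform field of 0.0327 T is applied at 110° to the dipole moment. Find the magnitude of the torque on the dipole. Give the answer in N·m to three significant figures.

τ ≈ 1.08×10⁻⁴ N·m

m = NIA = NIπa² = 317·(0.00220)·π·(0.0400)² = 0.003506 A·m².
Torque on a magnetic dipole: τ = mB sinθ.
τ = (0.003506)(0.0327)·sin110° = 1.077×10⁻⁴ N·m.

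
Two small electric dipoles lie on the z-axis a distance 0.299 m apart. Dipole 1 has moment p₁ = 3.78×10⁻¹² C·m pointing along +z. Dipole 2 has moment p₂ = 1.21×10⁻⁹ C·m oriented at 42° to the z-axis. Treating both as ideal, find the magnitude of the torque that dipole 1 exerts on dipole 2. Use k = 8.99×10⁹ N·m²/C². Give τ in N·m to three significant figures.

τ ≈ 2.06×10⁻⁹ N·m

The second dipole sits on the axis of the first, so the field there is axial: E₁ = 2kp₁/r³ along +z.
E₁ = 2(8.99×10⁹)(3.78×10⁻¹²)/(0.299)³ = 2.543 N/C.
Torque on the second dipole: τ = p₂ E₁ sinθ.
τ = (1.21×10⁻⁹)(2.543)·sin42° = 2.059×10⁻⁹ N·m.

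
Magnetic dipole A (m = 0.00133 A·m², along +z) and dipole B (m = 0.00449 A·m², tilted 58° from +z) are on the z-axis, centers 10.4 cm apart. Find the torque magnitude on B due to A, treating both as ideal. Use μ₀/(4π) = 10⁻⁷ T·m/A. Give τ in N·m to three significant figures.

τ ≈ 9.00×10⁻¹⁰ N·m

Dipole B is on the axis of dipole A, so B₁ there is axial: B₁ = (μ₀/4π)·2m₁/r³ along +z.
B₁ = 2(10⁻⁷)(0.00133)/(0.104)³ = 2.365×10⁻⁷ T.
τ = m₂ B₁ sinθ.
τ = (0.00449)(2.365×10⁻⁷)·sin58° = 9.004×10⁻¹⁰ N·m.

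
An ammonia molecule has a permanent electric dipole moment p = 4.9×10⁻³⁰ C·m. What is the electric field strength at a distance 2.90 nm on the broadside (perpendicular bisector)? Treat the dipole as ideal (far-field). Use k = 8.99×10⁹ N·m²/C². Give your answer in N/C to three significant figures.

E ≈ 1.81×10⁶ N/C

On the perpendicular bisector E = kp/r³ (half the axial value at the same distance).
E = (8.99×10⁹)(4.90×10⁻³⁰) / (2.90×10⁻⁹)³ = 1.806×10⁶ N/C.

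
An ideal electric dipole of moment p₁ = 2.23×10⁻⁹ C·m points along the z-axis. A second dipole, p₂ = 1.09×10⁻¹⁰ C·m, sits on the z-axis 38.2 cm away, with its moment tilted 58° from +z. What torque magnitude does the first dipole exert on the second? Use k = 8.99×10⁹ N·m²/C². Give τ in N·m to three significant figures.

The second dipole sits on the axis of the first, so the field there is axial: E₁ = 2kp₁/r³ along +z.
E₁ = 2(8.99×10⁹)(2.23×10⁻⁹)/(0.382)³ = 719.3 N/C.
Torque on the second dipole: τ = p₂ E₁ sinθ.
τ = (1.09×10⁻¹⁰)(719.3)·sin58° = 6.649×10⁻⁸ N·m.

τ ≈ 6.65×10⁻⁸ N·m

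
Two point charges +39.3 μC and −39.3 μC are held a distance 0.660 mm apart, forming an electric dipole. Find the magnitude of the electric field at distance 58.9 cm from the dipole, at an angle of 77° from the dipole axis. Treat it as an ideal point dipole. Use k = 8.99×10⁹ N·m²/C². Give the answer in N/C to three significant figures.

E ≈ 1220 N/C

Dipole moment p = qd = (3.93×10⁻⁵ C)(6.60×10⁻⁴ m) = 2.594×10⁻⁸ C·m.
At angle θ the dipole field magnitude is E = (kp/r³)·√(1 + 3cos²θ).
kp/r³ = (8.99×10⁹)(2.594×10⁻⁸) / (0.589)³ = 1141 N/C.
√(1 + 3cos²77°) = √(1 + 3·0.0506) = √1.1518 ≈ 1.0732.
E ≈ 1141 × 1.073 = 1225 N/C.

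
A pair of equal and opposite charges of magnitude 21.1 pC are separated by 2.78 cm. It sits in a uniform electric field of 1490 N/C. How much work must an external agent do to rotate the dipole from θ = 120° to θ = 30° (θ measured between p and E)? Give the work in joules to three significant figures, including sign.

Dipole moment p = qd = (2.11×10⁻¹¹ C)(0.0278 m) = 5.866×10⁻¹³ C·m.
W_ext = ΔU = U(θ₂) − U(θ₁) = −pE cosθ₂ − (−pE cosθ₁) = pE(cosθ₁ − cosθ₂).
W = (5.866×10⁻¹³)(1490)·(cos120° − cos30°) = (8.740×10⁻¹⁰)·(-1.3660) = -1.194×10⁻⁹ J.

W ≈ -1.19×10⁻⁹ J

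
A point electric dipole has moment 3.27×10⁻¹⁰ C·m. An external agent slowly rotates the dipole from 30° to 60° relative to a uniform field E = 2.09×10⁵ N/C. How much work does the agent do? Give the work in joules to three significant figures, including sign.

W ≈ 2.50×10⁻⁵ J

W_ext = ΔU = U(θ₂) − U(θ₁) = −pE cosθ₂ − (−pE cosθ₁) = pE(cosθ₁ − cosθ₂).
W = (3.27×10⁻¹⁰)(2.09×10⁵)·(cos30° − cos60°) = (6.834×10⁻⁵)·(+0.3660) = 2.502×10⁻⁵ J.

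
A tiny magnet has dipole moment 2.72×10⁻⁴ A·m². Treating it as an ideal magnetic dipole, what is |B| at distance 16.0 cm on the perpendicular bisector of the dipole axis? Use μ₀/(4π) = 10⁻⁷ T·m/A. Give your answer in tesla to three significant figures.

B ≈ 6.64×10⁻⁹ T

In the equatorial plane B = (μ₀/4π)·m/r³ (half the axial value).
B = (10⁻⁷)·(2.72×10⁻⁴) / (0.160)³ = 6.641×10⁻⁹ T.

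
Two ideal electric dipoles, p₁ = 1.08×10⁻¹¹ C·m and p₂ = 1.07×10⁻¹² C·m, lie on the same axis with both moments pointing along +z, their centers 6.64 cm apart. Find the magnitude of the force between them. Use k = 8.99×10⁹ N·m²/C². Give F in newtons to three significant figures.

F ≈ 3.21×10⁻⁸ N

On-axis field of dipole 1 at distance r: E = 2kp₁/r³. Force on dipole 2 is F = p₂·dE/dr (gradient along axis).
dE/dr = −6kp₁/r⁴, so |F| = 6kp₁p₂/r⁴ (attractive for aligned moments).
F = 6(8.99×10⁹)(1.08×10⁻¹¹)(1.07×10⁻¹²)/(0.0664)⁴ = 3.207×10⁻⁸ N.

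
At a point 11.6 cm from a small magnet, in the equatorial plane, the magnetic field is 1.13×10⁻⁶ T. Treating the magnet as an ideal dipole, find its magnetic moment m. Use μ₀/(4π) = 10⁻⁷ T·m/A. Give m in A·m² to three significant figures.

In the equatorial plane B = (μ₀/4π)·m/r³, so m = Br³·4π/(μ₀).
m = (1.13×10⁻⁶)·(0.116)³ / (10⁻⁷) = 0.01764 A·m².

m ≈ 0.0176 A·m²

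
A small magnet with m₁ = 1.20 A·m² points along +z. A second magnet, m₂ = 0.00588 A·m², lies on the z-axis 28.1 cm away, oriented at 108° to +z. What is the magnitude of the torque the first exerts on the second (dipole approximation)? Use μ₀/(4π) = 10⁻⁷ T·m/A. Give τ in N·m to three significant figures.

Dipole B is on the axis of dipole A, so B₁ there is axial: B₁ = (μ₀/4π)·2m₁/r³ along +z.
B₁ = 2(10⁻⁷)(1.20)/(0.281)³ = 1.082×10⁻⁵ T.
τ = m₂ B₁ sinθ.
τ = (0.00588)(1.082×10⁻⁵)·sin108° = 6.049×10⁻⁸ N·m.

τ ≈ 6.05×10⁻⁸ N·m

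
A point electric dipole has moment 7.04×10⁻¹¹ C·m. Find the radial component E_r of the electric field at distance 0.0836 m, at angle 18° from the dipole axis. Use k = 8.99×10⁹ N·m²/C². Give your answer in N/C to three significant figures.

For a dipole, E_r = (2kp cosθ)/r³.
kp/r³ = (8.99×10⁹)(7.04×10⁻¹¹)/(0.0836)³ = 1083 N/C.
E_r = 2·1083·cos18° = 2060 N/C.

E_r ≈ 2060 N/C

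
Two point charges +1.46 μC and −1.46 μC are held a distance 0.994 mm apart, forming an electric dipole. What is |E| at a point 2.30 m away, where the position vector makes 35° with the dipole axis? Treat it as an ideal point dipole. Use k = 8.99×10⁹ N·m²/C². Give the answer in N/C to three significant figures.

Dipole moment p = qd = (1.46×10⁻⁶ C)(9.94×10⁻⁴ m) = 1.451×10⁻⁹ C·m.
At angle θ the dipole field magnitude is E = (kp/r³)·√(1 + 3cos²θ).
kp/r³ = (8.99×10⁹)(1.451×10⁻⁹) / (2.30)³ = 1.072 N/C.
√(1 + 3cos²35°) = √(1 + 3·0.6710) = √3.0130 ≈ 1.7358.
E ≈ 1.072 × 1.736 = 1.861 N/C.

E ≈ 1.86 N/C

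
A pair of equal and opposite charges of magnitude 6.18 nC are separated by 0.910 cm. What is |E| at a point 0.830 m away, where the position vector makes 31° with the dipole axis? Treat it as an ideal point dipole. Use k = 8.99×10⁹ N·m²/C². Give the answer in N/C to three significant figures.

E ≈ 1.58 N/C

Dipole moment p = qd = (6.18×10⁻⁹ C)(0.00910 m) = 5.624×10⁻¹¹ C·m.
At angle θ the dipole field magnitude is E = (kp/r³)·√(1 + 3cos²θ).
kp/r³ = (8.99×10⁹)(5.624×10⁻¹¹) / (0.830)³ = 0.8842 N/C.
√(1 + 3cos²31°) = √(1 + 3·0.7347) = √3.2042 ≈ 1.7900.
E ≈ 0.8842 × 1.790 = 1.583 N/C.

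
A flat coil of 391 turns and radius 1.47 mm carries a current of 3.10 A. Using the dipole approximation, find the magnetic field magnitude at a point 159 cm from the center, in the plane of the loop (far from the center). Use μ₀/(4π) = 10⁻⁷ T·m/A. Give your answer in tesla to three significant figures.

B ≈ 2.05×10⁻¹⁰ T

m = NIA = NIπa² = 391·(3.10)·π·(0.00147)² = 0.008229 A·m².
In the equatorial plane B = (μ₀/4π)·m/r³ (half the axial value).
B = (10⁻⁷)·(0.008229) / (1.59)³ = 2.047×10⁻¹⁰ T.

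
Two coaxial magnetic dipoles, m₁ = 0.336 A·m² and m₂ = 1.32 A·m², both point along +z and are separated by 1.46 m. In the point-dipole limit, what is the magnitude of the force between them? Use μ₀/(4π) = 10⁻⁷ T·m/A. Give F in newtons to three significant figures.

F ≈ 5.86×10⁻⁸ N

On-axis B of dipole 1: B = (μ₀/4π)·2m₁/r³. Force on dipole 2: F = m₂·dB/dr.
dB/dr = −(μ₀/4π)·6m₁/r⁴, so |F| = (μ₀/4π)·6m₁m₂/r⁴.
F = 6(10⁻⁷)(0.336)(1.32)/(1.46)⁴ = 5.857×10⁻⁸ N.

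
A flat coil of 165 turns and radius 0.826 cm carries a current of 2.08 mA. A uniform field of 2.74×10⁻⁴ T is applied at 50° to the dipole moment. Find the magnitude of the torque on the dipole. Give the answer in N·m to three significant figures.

m = NIA = NIπa² = 165·(0.00208)·π·(0.00826)² = 7.356×10⁻⁵ A·m².
Torque on a magnetic dipole: τ = mB sinθ.
τ = (7.356×10⁻⁵)(2.74×10⁻⁴)·sin50° = 1.544×10⁻⁸ N·m.

τ ≈ 1.54×10⁻⁸ N·m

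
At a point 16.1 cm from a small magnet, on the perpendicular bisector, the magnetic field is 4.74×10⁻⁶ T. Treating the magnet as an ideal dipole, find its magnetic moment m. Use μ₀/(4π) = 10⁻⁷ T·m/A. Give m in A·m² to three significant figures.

m ≈ 0.198 A·m²

In the equatorial plane B = (μ₀/4π)·m/r³, so m = Br³·4π/(μ₀).
m = (4.74×10⁻⁶)·(0.161)³ / (10⁻⁷) = 0.1978 A·m².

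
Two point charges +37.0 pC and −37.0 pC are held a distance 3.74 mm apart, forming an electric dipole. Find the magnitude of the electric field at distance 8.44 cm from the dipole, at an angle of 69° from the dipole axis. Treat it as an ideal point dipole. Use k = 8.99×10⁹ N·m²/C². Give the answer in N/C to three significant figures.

E ≈ 2.44 N/C

Dipole moment p = qd = (3.70×10⁻¹¹ C)(0.00374 m) = 1.384×10⁻¹³ C·m.
At angle θ the dipole field magnitude is E = (kp/r³)·√(1 + 3cos²θ).
kp/r³ = (8.99×10⁹)(1.384×10⁻¹³) / (0.0844)³ = 2.070 N/C.
√(1 + 3cos²69°) = √(1 + 3·0.1284) = √1.3853 ≈ 1.1770.
E ≈ 2.070 × 1.177 = 2.436 N/C.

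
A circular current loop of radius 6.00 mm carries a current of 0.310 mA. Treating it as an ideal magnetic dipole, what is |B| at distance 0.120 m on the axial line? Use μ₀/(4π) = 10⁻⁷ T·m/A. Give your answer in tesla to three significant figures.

Magnetic moment m = IA = Iπa² = (3.10×10⁻⁴)·π·(0.00600)² = 3.506×10⁻⁸ A·m².
On axis B = (μ₀/4π)·2m/r³.
B = 2·(10⁻⁷)·(3.506×10⁻⁸) / (0.120)³ = 4.058×10⁻¹² T.

B ≈ 4.06×10⁻¹² T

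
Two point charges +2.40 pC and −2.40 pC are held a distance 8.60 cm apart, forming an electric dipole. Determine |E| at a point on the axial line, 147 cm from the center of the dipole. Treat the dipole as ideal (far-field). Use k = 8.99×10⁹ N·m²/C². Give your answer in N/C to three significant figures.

Dipole moment p = qd = (2.40×10⁻¹² C)(0.0860 m) = 2.064×10⁻¹³ C·m.
On the dipole axis E = 2kp/r³.
E = 2·(8.99×10⁹)(2.064×10⁻¹³) / (1.47)³ = 0.001168 N/C.

E ≈ 0.00117 N/C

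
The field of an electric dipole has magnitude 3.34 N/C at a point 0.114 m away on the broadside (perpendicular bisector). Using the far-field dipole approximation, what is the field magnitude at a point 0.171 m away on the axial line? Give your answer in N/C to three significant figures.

E ≈ 1.98 N/C

Dipole fields scale as 1/r³ in the far field.
The axial field is twice the equatorial field at the same r, so the geometry factor is 2/1.
E₂ = E₁ · (2/1) · (r₁/r₂)³ = 3.34 · 2 · (0.114/0.171)³.
(r₁/r₂)³ = (0.6667)³ = 0.2963.
E₂ ≈ 1.979 N/C.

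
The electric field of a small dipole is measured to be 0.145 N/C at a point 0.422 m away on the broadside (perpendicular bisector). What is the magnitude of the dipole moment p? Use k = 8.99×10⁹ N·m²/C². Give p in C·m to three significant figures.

p ≈ 1.21×10⁻¹² C·m

In the equatorial plane E = kp/r³, so p = Er³/(k).
p = (0.145)·(0.422)³ / (8.99×10⁹) = 1.212×10⁻¹² C·m.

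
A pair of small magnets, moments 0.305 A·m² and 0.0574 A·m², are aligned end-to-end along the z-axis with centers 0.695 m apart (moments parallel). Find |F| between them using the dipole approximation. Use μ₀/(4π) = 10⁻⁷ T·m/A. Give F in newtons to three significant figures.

On-axis B of dipole 1: B = (μ₀/4π)·2m₁/r³. Force on dipole 2: F = m₂·dB/dr.
dB/dr = −(μ₀/4π)·6m₁/r⁴, so |F| = (μ₀/4π)·6m₁m₂/r⁴.
F = 6(10⁻⁷)(0.305)(0.0574)/(0.695)⁴ = 4.502×10⁻⁸ N.

F ≈ 4.50×10⁻⁸ N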